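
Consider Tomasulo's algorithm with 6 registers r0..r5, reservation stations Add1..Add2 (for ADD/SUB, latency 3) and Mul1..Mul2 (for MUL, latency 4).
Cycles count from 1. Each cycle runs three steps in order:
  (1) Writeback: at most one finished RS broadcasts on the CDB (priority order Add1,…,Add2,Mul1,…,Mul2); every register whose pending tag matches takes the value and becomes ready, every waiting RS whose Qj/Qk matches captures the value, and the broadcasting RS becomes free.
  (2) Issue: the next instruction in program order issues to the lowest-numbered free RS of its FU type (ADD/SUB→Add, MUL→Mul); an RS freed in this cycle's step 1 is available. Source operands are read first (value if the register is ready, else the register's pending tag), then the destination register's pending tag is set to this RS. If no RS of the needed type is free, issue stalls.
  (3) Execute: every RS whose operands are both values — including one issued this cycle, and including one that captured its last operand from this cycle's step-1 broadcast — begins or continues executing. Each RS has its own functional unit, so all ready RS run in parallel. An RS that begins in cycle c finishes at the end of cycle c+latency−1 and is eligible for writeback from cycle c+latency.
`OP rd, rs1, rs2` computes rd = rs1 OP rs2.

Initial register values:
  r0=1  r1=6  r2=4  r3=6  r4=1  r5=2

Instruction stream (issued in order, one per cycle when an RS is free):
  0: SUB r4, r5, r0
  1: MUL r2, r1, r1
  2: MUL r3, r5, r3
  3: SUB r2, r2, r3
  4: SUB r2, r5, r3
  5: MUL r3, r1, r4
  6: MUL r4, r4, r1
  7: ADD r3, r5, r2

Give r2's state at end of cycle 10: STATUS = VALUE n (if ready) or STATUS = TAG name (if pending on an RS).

c1: issue SUB r4<-Add1 | r0:1,r1:6,r2:4,r3:6,r4:Add1,r5:2
c2: issue MUL r2<-Mul1 | r0:1,r1:6,r2:Mul1,r3:6,r4:Add1,r5:2
c3: issue MUL r3<-Mul2 | r0:1,r1:6,r2:Mul1,r3:Mul2,r4:Add1,r5:2
c4: CDB Add1=1; issue SUB r2<-Add1 | r0:1,r1:6,r2:Add1,r3:Mul2,r4:1,r5:2
c5: issue SUB r2<-Add2 | r0:1,r1:6,r2:Add2,r3:Mul2,r4:1,r5:2
c6: CDB Mul1=36; issue MUL r3<-Mul1 | r0:1,r1:6,r2:Add2,r3:Mul1,r4:1,r5:2
c7: CDB Mul2=12; issue MUL r4<-Mul2 | r0:1,r1:6,r2:Add2,r3:Mul1,r4:Mul2,r5:2
c8: stall | r0:1,r1:6,r2:Add2,r3:Mul1,r4:Mul2,r5:2
c9: stall | r0:1,r1:6,r2:Add2,r3:Mul1,r4:Mul2,r5:2
c10: CDB Add1=24; issue ADD r3<-Add1 | r0:1,r1:6,r2:Add2,r3:Add1,r4:Mul2,r5:2

STATUS = TAG Add2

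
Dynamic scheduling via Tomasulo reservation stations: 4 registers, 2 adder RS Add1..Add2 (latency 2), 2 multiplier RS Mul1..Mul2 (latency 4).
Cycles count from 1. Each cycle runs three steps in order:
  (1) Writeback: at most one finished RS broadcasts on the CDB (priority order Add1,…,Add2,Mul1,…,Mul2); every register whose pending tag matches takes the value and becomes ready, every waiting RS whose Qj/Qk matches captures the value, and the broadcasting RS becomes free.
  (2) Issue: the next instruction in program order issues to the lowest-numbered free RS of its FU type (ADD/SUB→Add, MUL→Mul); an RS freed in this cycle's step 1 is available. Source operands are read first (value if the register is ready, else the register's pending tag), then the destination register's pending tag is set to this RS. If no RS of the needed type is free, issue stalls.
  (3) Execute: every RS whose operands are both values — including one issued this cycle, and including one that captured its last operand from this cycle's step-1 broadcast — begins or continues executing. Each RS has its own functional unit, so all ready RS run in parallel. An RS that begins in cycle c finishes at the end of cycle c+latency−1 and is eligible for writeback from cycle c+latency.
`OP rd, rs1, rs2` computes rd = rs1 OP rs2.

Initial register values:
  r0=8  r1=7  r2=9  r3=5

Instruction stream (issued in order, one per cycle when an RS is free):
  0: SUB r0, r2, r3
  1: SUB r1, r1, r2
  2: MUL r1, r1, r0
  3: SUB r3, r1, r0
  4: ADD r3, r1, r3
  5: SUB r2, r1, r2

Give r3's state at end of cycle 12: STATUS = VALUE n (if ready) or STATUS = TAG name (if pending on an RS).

STATUS = TAG Add2

c1: issue SUB r0<-Add1 | r0:Add1,r1:7,r2:9,r3:5
c2: issue SUB r1<-Add2 | r0:Add1,r1:Add2,r2:9,r3:5
c3: CDB Add1=4; issue MUL r1<-Mul1 | r0:4,r1:Mul1,r2:9,r3:5
c4: CDB Add2=-2; issue SUB r3<-Add1 | r0:4,r1:Mul1,r2:9,r3:Add1
c5: issue ADD r3<-Add2 | r0:4,r1:Mul1,r2:9,r3:Add2
c6: stall | r0:4,r1:Mul1,r2:9,r3:Add2
c7: stall | r0:4,r1:Mul1,r2:9,r3:Add2
c8: CDB Mul1=-8; stall | r0:4,r1:-8,r2:9,r3:Add2
c9: stall | r0:4,r1:-8,r2:9,r3:Add2
c10: CDB Add1=-12; issue SUB r2<-Add1 | r0:4,r1:-8,r2:Add1,r3:Add2
c11: - | r0:4,r1:-8,r2:Add1,r3:Add2
c12: CDB Add1=-17 | r0:4,r1:-8,r2:-17,r3:Add2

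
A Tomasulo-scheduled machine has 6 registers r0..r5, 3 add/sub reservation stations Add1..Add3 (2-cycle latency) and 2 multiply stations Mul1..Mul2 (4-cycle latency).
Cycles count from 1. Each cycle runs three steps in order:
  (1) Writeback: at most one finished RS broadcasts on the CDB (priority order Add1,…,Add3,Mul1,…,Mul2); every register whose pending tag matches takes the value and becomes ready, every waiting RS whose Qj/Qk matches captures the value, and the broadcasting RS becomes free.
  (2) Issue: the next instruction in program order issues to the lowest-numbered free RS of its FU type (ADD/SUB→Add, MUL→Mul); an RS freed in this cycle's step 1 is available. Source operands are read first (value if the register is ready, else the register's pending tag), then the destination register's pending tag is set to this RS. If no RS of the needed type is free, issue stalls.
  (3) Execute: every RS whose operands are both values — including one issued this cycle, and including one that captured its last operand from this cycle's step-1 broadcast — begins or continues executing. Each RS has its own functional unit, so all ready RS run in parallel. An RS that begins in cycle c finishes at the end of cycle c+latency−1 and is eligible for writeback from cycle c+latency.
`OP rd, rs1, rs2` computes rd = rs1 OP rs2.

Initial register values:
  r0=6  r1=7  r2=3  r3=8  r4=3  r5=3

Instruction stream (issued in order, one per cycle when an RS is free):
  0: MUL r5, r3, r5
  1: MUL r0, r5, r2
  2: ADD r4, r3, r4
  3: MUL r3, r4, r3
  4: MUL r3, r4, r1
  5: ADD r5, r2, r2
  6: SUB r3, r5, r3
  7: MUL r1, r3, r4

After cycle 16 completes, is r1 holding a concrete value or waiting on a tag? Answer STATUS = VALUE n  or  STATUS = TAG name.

cycle 1: issue MUL r5<-Mul1 // r0:6,r1:7,r2:3,r3:8,r4:3,r5:Mul1
cycle 2: issue MUL r0<-Mul2 // r0:Mul2,r1:7,r2:3,r3:8,r4:3,r5:Mul1
cycle 3: issue ADD r4<-Add1 // r0:Mul2,r1:7,r2:3,r3:8,r4:Add1,r5:Mul1
cycle 4: stall // r0:Mul2,r1:7,r2:3,r3:8,r4:Add1,r5:Mul1
cycle 5: CDB Add1=11; stall // r0:Mul2,r1:7,r2:3,r3:8,r4:11,r5:Mul1
cycle 6: CDB Mul1=24; issue MUL r3<-Mul1 // r0:Mul2,r1:7,r2:3,r3:Mul1,r4:11,r5:24
cycle 7: stall // r0:Mul2,r1:7,r2:3,r3:Mul1,r4:11,r5:24
cycle 8: stall // r0:Mul2,r1:7,r2:3,r3:Mul1,r4:11,r5:24
cycle 9: stall // r0:Mul2,r1:7,r2:3,r3:Mul1,r4:11,r5:24
cycle 10: CDB Mul1=88; issue MUL r3<-Mul1 // r0:Mul2,r1:7,r2:3,r3:Mul1,r4:11,r5:24
cycle 11: CDB Mul2=72; issue ADD r5<-Add1 // r0:72,r1:7,r2:3,r3:Mul1,r4:11,r5:Add1
cycle 12: issue SUB r3<-Add2 // r0:72,r1:7,r2:3,r3:Add2,r4:11,r5:Add1
cycle 13: CDB Add1=6; issue MUL r1<-Mul2 // r0:72,r1:Mul2,r2:3,r3:Add2,r4:11,r5:6
cycle 14: CDB Mul1=77 // r0:72,r1:Mul2,r2:3,r3:Add2,r4:11,r5:6
cycle 15: - // r0:72,r1:Mul2,r2:3,r3:Add2,r4:11,r5:6
cycle 16: CDB Add2=-71 // r0:72,r1:Mul2,r2:3,r3:-71,r4:11,r5:6

STATUS = TAG Mul2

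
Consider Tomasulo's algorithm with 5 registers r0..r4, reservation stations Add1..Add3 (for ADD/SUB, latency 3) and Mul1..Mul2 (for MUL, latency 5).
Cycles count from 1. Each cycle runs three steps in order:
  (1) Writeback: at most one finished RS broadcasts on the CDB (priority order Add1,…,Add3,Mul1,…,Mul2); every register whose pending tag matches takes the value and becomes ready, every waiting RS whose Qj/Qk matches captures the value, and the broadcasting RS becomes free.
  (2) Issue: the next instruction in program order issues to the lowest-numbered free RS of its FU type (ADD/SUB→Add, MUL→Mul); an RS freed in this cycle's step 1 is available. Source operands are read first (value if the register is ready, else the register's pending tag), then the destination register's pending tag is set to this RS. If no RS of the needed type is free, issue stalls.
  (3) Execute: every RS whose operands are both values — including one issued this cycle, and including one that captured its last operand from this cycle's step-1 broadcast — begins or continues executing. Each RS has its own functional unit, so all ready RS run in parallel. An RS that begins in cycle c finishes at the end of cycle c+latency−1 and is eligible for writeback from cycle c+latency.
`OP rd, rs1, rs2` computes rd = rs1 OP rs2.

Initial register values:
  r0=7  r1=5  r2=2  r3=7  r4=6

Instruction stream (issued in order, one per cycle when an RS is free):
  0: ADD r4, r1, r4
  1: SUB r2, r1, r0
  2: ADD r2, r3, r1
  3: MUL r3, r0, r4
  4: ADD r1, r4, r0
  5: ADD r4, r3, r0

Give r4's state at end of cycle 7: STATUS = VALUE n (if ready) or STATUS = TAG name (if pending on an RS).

STATUS = TAG Add2

  c1: issue ADD r4<-Add1  regs: r0:7,r1:5,r2:2,r3:7,r4:Add1
  c2: issue SUB r2<-Add2  regs: r0:7,r1:5,r2:Add2,r3:7,r4:Add1
  c3: issue ADD r2<-Add3  regs: r0:7,r1:5,r2:Add3,r3:7,r4:Add1
  c4: CDB Add1=11; issue MUL r3<-Mul1  regs: r0:7,r1:5,r2:Add3,r3:Mul1,r4:11
  c5: CDB Add2=-2; issue ADD r1<-Add1  regs: r0:7,r1:Add1,r2:Add3,r3:Mul1,r4:11
  c6: CDB Add3=12; issue ADD r4<-Add2  regs: r0:7,r1:Add1,r2:12,r3:Mul1,r4:Add2
  c7: -  regs: r0:7,r1:Add1,r2:12,r3:Mul1,r4:Add2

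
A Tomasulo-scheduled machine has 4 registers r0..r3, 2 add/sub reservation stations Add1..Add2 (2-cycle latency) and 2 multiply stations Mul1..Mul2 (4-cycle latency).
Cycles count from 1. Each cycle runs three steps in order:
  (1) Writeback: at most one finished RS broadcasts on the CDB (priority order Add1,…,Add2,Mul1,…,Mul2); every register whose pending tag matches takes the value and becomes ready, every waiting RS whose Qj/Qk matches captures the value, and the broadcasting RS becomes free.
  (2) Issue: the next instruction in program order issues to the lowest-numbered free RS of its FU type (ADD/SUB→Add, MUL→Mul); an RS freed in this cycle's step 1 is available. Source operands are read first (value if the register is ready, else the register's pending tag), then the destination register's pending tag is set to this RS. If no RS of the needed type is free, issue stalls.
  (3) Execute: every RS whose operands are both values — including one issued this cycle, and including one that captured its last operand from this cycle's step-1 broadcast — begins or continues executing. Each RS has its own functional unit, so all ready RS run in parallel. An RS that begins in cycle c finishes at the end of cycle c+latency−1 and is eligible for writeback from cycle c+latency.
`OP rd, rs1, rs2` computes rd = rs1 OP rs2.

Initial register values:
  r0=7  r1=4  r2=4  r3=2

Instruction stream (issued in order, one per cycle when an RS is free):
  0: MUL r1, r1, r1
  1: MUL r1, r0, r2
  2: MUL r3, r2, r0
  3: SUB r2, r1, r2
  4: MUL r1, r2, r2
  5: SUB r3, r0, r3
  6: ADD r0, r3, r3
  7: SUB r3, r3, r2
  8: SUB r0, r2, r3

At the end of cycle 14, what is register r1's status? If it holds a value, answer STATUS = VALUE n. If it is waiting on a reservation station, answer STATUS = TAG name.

cycle 1: issue MUL r1<-Mul1 // r0:7,r1:Mul1,r2:4,r3:2
cycle 2: issue MUL r1<-Mul2 // r0:7,r1:Mul2,r2:4,r3:2
cycle 3: stall // r0:7,r1:Mul2,r2:4,r3:2
cycle 4: stall // r0:7,r1:Mul2,r2:4,r3:2
cycle 5: CDB Mul1=16; issue MUL r3<-Mul1 // r0:7,r1:Mul2,r2:4,r3:Mul1
cycle 6: CDB Mul2=28; issue SUB r2<-Add1 // r0:7,r1:28,r2:Add1,r3:Mul1
cycle 7: issue MUL r1<-Mul2 // r0:7,r1:Mul2,r2:Add1,r3:Mul1
cycle 8: CDB Add1=24; issue SUB r3<-Add1 // r0:7,r1:Mul2,r2:24,r3:Add1
cycle 9: CDB Mul1=28; issue ADD r0<-Add2 // r0:Add2,r1:Mul2,r2:24,r3:Add1
cycle 10: stall // r0:Add2,r1:Mul2,r2:24,r3:Add1
cycle 11: CDB Add1=-21; issue SUB r3<-Add1 // r0:Add2,r1:Mul2,r2:24,r3:Add1
cycle 12: CDB Mul2=576; stall // r0:Add2,r1:576,r2:24,r3:Add1
cycle 13: CDB Add1=-45; issue SUB r0<-Add1 // r0:Add1,r1:576,r2:24,r3:-45
cycle 14: CDB Add2=-42 // r0:Add1,r1:576,r2:24,r3:-45

STATUS = VALUE 576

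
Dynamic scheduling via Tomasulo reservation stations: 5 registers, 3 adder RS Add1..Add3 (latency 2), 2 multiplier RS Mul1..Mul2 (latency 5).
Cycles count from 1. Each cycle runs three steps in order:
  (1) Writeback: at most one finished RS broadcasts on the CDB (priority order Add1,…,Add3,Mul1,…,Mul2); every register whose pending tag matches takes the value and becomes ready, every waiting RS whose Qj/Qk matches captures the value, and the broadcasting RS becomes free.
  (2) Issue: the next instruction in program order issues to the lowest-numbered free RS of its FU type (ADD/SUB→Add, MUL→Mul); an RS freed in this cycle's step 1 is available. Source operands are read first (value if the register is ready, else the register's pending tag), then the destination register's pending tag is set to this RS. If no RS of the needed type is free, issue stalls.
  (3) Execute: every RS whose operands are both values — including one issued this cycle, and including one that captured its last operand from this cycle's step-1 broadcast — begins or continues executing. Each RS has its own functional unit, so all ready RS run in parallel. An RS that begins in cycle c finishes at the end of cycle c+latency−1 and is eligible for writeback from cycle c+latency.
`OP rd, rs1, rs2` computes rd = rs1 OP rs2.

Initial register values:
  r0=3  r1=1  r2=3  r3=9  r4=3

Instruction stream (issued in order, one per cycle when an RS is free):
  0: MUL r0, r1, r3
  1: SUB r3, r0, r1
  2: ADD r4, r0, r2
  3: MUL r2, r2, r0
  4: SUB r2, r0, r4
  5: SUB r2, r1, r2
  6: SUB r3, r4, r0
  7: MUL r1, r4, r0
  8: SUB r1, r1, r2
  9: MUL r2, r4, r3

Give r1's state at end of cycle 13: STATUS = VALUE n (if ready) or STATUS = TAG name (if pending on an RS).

c1: issue MUL r0<-Mul1 | r0:Mul1,r1:1,r2:3,r3:9,r4:3
c2: issue SUB r3<-Add1 | r0:Mul1,r1:1,r2:3,r3:Add1,r4:3
c3: issue ADD r4<-Add2 | r0:Mul1,r1:1,r2:3,r3:Add1,r4:Add2
c4: issue MUL r2<-Mul2 | r0:Mul1,r1:1,r2:Mul2,r3:Add1,r4:Add2
c5: issue SUB r2<-Add3 | r0:Mul1,r1:1,r2:Add3,r3:Add1,r4:Add2
c6: CDB Mul1=9; stall | r0:9,r1:1,r2:Add3,r3:Add1,r4:Add2
c7: stall | r0:9,r1:1,r2:Add3,r3:Add1,r4:Add2
c8: CDB Add1=8; issue SUB r2<-Add1 | r0:9,r1:1,r2:Add1,r3:8,r4:Add2
c9: CDB Add2=12; issue SUB r3<-Add2 | r0:9,r1:1,r2:Add1,r3:Add2,r4:12
c10: issue MUL r1<-Mul1 | r0:9,r1:Mul1,r2:Add1,r3:Add2,r4:12
c11: CDB Add2=3; issue SUB r1<-Add2 | r0:9,r1:Add2,r2:Add1,r3:3,r4:12
c12: CDB Add3=-3; stall | r0:9,r1:Add2,r2:Add1,r3:3,r4:12
c13: CDB Mul2=27; issue MUL r2<-Mul2 | r0:9,r1:Add2,r2:Mul2,r3:3,r4:12

STATUS = TAG Add2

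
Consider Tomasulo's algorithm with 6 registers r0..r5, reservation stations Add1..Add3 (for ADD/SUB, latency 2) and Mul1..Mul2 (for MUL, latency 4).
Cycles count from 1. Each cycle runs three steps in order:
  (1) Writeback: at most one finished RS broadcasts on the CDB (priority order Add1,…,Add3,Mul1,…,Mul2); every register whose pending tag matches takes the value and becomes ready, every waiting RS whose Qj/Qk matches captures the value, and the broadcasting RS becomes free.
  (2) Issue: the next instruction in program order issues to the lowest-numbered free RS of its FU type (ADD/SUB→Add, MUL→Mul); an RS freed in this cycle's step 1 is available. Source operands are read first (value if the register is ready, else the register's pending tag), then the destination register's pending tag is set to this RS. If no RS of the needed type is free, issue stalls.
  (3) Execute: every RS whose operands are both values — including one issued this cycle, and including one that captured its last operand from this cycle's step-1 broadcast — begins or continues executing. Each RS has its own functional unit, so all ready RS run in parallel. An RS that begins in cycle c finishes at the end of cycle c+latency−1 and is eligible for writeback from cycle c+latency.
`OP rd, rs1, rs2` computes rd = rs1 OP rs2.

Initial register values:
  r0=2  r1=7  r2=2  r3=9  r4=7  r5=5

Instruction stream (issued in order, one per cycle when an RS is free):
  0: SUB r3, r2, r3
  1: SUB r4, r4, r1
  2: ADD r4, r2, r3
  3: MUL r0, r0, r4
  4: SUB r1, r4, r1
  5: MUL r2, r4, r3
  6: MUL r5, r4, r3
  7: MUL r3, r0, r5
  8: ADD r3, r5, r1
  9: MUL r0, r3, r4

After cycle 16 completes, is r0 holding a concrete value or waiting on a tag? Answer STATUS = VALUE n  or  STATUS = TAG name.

c1: issue SUB r3<-Add1 | r0:2,r1:7,r2:2,r3:Add1,r4:7,r5:5
c2: issue SUB r4<-Add2 | r0:2,r1:7,r2:2,r3:Add1,r4:Add2,r5:5
c3: CDB Add1=-7; issue ADD r4<-Add1 | r0:2,r1:7,r2:2,r3:-7,r4:Add1,r5:5
c4: CDB Add2=0; issue MUL r0<-Mul1 | r0:Mul1,r1:7,r2:2,r3:-7,r4:Add1,r5:5
c5: CDB Add1=-5; issue SUB r1<-Add1 | r0:Mul1,r1:Add1,r2:2,r3:-7,r4:-5,r5:5
c6: issue MUL r2<-Mul2 | r0:Mul1,r1:Add1,r2:Mul2,r3:-7,r4:-5,r5:5
c7: CDB Add1=-12; stall | r0:Mul1,r1:-12,r2:Mul2,r3:-7,r4:-5,r5:5
c8: stall | r0:Mul1,r1:-12,r2:Mul2,r3:-7,r4:-5,r5:5
c9: CDB Mul1=-10; issue MUL r5<-Mul1 | r0:-10,r1:-12,r2:Mul2,r3:-7,r4:-5,r5:Mul1
c10: CDB Mul2=35; issue MUL r3<-Mul2 | r0:-10,r1:-12,r2:35,r3:Mul2,r4:-5,r5:Mul1
c11: issue ADD r3<-Add1 | r0:-10,r1:-12,r2:35,r3:Add1,r4:-5,r5:Mul1
c12: stall | r0:-10,r1:-12,r2:35,r3:Add1,r4:-5,r5:Mul1
c13: CDB Mul1=35; issue MUL r0<-Mul1 | r0:Mul1,r1:-12,r2:35,r3:Add1,r4:-5,r5:35
c14: - | r0:Mul1,r1:-12,r2:35,r3:Add1,r4:-5,r5:35
c15: CDB Add1=23 | r0:Mul1,r1:-12,r2:35,r3:23,r4:-5,r5:35
c16: - | r0:Mul1,r1:-12,r2:35,r3:23,r4:-5,r5:35

STATUS = TAG Mul1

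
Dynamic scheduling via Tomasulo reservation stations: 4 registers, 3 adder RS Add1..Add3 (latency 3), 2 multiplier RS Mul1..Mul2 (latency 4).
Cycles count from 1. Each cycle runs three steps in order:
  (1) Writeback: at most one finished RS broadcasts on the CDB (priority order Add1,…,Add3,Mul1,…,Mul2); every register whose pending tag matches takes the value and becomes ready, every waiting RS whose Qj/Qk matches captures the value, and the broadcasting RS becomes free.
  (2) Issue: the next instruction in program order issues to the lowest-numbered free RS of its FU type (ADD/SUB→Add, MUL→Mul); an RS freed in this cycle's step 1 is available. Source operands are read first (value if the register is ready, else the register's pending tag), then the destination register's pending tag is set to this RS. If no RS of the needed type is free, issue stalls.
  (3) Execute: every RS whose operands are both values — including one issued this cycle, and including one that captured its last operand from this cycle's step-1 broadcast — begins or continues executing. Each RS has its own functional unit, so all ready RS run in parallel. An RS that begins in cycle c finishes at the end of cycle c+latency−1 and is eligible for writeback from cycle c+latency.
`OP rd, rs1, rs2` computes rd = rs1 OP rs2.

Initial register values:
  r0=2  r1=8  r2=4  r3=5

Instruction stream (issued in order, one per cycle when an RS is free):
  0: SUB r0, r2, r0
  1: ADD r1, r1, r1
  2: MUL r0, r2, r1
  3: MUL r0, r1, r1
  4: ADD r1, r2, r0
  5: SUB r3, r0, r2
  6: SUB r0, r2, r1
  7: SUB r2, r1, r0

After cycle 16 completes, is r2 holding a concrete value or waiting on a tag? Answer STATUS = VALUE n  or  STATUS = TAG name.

c1: issue SUB r0<-Add1 | r0:Add1,r1:8,r2:4,r3:5
c2: issue ADD r1<-Add2 | r0:Add1,r1:Add2,r2:4,r3:5
c3: issue MUL r0<-Mul1 | r0:Mul1,r1:Add2,r2:4,r3:5
c4: CDB Add1=2; issue MUL r0<-Mul2 | r0:Mul2,r1:Add2,r2:4,r3:5
c5: CDB Add2=16; issue ADD r1<-Add1 | r0:Mul2,r1:Add1,r2:4,r3:5
c6: issue SUB r3<-Add2 | r0:Mul2,r1:Add1,r2:4,r3:Add2
c7: issue SUB r0<-Add3 | r0:Add3,r1:Add1,r2:4,r3:Add2
c8: stall | r0:Add3,r1:Add1,r2:4,r3:Add2
c9: CDB Mul1=64; stall | r0:Add3,r1:Add1,r2:4,r3:Add2
c10: CDB Mul2=256; stall | r0:Add3,r1:Add1,r2:4,r3:Add2
c11: stall | r0:Add3,r1:Add1,r2:4,r3:Add2
c12: stall | r0:Add3,r1:Add1,r2:4,r3:Add2
c13: CDB Add1=260; issue SUB r2<-Add1 | r0:Add3,r1:260,r2:Add1,r3:Add2
c14: CDB Add2=252 | r0:Add3,r1:260,r2:Add1,r3:252
c15: - | r0:Add3,r1:260,r2:Add1,r3:252
c16: CDB Add3=-256 | r0:-256,r1:260,r2:Add1,r3:252

STATUS = TAG Add1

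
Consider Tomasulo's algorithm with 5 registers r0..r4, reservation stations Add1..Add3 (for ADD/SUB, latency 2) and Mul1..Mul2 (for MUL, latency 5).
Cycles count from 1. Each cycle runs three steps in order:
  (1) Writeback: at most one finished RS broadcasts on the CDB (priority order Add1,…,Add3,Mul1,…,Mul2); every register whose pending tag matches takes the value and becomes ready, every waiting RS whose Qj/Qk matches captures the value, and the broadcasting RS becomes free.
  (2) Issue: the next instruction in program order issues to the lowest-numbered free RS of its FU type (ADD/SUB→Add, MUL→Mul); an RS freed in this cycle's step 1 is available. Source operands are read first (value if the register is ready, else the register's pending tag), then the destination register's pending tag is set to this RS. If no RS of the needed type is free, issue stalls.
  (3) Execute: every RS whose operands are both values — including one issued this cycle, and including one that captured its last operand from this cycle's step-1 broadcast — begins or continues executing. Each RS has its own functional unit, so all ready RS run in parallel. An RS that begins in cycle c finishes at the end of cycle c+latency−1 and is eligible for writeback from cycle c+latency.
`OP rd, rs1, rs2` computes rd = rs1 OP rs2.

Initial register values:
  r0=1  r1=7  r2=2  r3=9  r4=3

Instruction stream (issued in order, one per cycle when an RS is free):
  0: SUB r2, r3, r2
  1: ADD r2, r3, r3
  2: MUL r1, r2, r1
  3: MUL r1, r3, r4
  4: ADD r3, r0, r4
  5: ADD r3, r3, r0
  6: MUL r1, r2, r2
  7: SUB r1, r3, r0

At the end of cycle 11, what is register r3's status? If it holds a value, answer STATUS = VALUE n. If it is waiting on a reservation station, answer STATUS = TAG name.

  c1: issue SUB r2<-Add1  regs: r0:1,r1:7,r2:Add1,r3:9,r4:3
  c2: issue ADD r2<-Add2  regs: r0:1,r1:7,r2:Add2,r3:9,r4:3
  c3: CDB Add1=7; issue MUL r1<-Mul1  regs: r0:1,r1:Mul1,r2:Add2,r3:9,r4:3
  c4: CDB Add2=18; issue MUL r1<-Mul2  regs: r0:1,r1:Mul2,r2:18,r3:9,r4:3
  c5: issue ADD r3<-Add1  regs: r0:1,r1:Mul2,r2:18,r3:Add1,r4:3
  c6: issue ADD r3<-Add2  regs: r0:1,r1:Mul2,r2:18,r3:Add2,r4:3
  c7: CDB Add1=4; stall  regs: r0:1,r1:Mul2,r2:18,r3:Add2,r4:3
  c8: stall  regs: r0:1,r1:Mul2,r2:18,r3:Add2,r4:3
  c9: CDB Add2=5; stall  regs: r0:1,r1:Mul2,r2:18,r3:5,r4:3
  c10: CDB Mul1=126; issue MUL r1<-Mul1  regs: r0:1,r1:Mul1,r2:18,r3:5,r4:3
  c11: CDB Mul2=27; issue SUB r1<-Add1  regs: r0:1,r1:Add1,r2:18,r3:5,r4:3

STATUS = VALUE 5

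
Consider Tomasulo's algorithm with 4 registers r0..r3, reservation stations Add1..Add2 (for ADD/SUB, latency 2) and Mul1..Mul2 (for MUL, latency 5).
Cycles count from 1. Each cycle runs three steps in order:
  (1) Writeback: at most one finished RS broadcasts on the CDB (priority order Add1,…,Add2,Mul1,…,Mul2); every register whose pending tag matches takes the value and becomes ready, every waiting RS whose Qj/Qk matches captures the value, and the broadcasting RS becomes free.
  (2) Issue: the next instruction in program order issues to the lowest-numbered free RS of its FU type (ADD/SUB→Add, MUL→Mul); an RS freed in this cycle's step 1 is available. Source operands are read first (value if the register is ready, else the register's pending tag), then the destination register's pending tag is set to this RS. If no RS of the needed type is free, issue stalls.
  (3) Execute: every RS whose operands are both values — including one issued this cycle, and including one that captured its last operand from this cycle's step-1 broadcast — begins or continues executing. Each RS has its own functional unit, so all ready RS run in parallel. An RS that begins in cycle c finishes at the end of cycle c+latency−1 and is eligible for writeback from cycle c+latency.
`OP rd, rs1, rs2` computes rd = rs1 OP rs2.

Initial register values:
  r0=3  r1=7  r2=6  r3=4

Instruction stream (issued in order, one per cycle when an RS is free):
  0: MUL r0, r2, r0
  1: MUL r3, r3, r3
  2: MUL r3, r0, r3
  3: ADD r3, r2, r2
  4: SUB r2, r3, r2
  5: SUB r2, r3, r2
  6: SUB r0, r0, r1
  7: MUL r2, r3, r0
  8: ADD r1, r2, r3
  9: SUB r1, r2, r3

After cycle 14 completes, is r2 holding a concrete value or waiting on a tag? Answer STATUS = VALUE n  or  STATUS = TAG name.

  c1: issue MUL r0<-Mul1  regs: r0:Mul1,r1:7,r2:6,r3:4
  c2: issue MUL r3<-Mul2  regs: r0:Mul1,r1:7,r2:6,r3:Mul2
  c3: stall  regs: r0:Mul1,r1:7,r2:6,r3:Mul2
  c4: stall  regs: r0:Mul1,r1:7,r2:6,r3:Mul2
  c5: stall  regs: r0:Mul1,r1:7,r2:6,r3:Mul2
  c6: CDB Mul1=18; issue MUL r3<-Mul1  regs: r0:18,r1:7,r2:6,r3:Mul1
  c7: CDB Mul2=16; issue ADD r3<-Add1  regs: r0:18,r1:7,r2:6,r3:Add1
  c8: issue SUB r2<-Add2  regs: r0:18,r1:7,r2:Add2,r3:Add1
  c9: CDB Add1=12; issue SUB r2<-Add1  regs: r0:18,r1:7,r2:Add1,r3:12
  c10: stall  regs: r0:18,r1:7,r2:Add1,r3:12
  c11: CDB Add2=6; issue SUB r0<-Add2  regs: r0:Add2,r1:7,r2:Add1,r3:12
  c12: CDB Mul1=288; issue MUL r2<-Mul1  regs: r0:Add2,r1:7,r2:Mul1,r3:12
  c13: CDB Add1=6; issue ADD r1<-Add1  regs: r0:Add2,r1:Add1,r2:Mul1,r3:12
  c14: CDB Add2=11; issue SUB r1<-Add2  regs: r0:11,r1:Add2,r2:Mul1,r3:12

STATUS = TAG Mul1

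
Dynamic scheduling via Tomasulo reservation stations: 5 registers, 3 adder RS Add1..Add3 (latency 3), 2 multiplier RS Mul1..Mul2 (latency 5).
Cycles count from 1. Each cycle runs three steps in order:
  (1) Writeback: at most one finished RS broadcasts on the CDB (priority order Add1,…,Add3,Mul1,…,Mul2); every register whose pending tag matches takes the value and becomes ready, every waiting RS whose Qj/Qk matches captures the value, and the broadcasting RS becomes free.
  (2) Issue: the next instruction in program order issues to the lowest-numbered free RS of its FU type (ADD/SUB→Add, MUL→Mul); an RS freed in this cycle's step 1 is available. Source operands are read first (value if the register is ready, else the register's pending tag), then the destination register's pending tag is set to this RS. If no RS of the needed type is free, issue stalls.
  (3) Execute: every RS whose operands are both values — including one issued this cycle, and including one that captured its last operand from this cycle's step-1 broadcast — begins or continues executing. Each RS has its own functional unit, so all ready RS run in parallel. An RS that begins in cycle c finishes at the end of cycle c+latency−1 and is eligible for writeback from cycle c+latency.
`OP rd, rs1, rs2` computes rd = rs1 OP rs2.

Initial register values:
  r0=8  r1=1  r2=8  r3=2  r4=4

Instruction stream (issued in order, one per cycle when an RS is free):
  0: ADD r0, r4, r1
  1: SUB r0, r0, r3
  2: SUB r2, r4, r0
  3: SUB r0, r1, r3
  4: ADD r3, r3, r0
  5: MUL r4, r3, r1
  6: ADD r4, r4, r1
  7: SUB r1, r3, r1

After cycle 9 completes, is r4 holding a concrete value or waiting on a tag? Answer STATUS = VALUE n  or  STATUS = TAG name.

STATUS = TAG Add2

cycle 1: issue ADD r0<-Add1 // r0:Add1,r1:1,r2:8,r3:2,r4:4
cycle 2: issue SUB r0<-Add2 // r0:Add2,r1:1,r2:8,r3:2,r4:4
cycle 3: issue SUB r2<-Add3 // r0:Add2,r1:1,r2:Add3,r3:2,r4:4
cycle 4: CDB Add1=5; issue SUB r0<-Add1 // r0:Add1,r1:1,r2:Add3,r3:2,r4:4
cycle 5: stall // r0:Add1,r1:1,r2:Add3,r3:2,r4:4
cycle 6: stall // r0:Add1,r1:1,r2:Add3,r3:2,r4:4
cycle 7: CDB Add1=-1; issue ADD r3<-Add1 // r0:-1,r1:1,r2:Add3,r3:Add1,r4:4
cycle 8: CDB Add2=3; issue MUL r4<-Mul1 // r0:-1,r1:1,r2:Add3,r3:Add1,r4:Mul1
cycle 9: issue ADD r4<-Add2 // r0:-1,r1:1,r2:Add3,r3:Add1,r4:Add2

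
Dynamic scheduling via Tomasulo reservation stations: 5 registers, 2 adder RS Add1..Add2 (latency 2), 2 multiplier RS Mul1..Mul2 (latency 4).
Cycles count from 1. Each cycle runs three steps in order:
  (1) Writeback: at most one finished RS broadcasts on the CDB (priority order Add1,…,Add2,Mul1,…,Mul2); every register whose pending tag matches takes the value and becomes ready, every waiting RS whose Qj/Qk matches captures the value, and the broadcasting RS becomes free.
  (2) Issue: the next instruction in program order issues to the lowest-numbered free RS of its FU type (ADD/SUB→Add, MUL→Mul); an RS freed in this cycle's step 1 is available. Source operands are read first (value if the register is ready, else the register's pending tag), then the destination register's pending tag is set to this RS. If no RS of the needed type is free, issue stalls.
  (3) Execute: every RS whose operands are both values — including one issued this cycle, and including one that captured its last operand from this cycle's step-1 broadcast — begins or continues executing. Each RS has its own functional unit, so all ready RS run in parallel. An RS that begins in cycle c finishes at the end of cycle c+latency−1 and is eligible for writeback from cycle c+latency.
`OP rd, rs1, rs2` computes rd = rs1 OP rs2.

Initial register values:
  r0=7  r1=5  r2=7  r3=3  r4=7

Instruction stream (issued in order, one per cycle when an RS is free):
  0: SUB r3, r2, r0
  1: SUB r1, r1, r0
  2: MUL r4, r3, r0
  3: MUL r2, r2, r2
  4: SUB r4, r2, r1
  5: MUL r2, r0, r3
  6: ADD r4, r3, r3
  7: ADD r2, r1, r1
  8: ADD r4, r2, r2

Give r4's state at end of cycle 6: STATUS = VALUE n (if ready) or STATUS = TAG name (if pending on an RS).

STATUS = TAG Add1

c1: issue SUB r3<-Add1 | r0:7,r1:5,r2:7,r3:Add1,r4:7
c2: issue SUB r1<-Add2 | r0:7,r1:Add2,r2:7,r3:Add1,r4:7
c3: CDB Add1=0; issue MUL r4<-Mul1 | r0:7,r1:Add2,r2:7,r3:0,r4:Mul1
c4: CDB Add2=-2; issue MUL r2<-Mul2 | r0:7,r1:-2,r2:Mul2,r3:0,r4:Mul1
c5: issue SUB r4<-Add1 | r0:7,r1:-2,r2:Mul2,r3:0,r4:Add1
c6: stall | r0:7,r1:-2,r2:Mul2,r3:0,r4:Add1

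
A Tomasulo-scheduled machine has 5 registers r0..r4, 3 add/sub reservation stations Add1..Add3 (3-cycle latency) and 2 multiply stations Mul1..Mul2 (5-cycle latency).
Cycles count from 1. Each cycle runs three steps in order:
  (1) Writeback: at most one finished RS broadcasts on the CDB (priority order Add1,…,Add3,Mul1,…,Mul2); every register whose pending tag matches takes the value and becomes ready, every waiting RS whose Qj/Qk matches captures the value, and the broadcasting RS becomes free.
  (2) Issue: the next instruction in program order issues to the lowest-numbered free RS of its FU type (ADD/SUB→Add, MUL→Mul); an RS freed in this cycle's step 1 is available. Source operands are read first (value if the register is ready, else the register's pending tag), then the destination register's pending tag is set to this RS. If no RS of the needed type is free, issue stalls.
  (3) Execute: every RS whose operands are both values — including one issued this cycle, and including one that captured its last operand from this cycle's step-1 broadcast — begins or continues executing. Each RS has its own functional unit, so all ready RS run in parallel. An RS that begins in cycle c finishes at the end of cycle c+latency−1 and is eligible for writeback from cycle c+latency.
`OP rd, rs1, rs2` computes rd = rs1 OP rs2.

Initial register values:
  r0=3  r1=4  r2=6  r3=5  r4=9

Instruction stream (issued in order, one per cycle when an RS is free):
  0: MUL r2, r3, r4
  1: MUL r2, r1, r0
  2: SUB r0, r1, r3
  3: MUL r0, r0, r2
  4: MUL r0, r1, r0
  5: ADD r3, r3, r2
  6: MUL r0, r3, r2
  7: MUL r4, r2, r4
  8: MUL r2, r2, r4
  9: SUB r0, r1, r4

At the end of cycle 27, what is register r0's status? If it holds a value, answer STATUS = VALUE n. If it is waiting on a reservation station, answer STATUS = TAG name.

STATUS = VALUE -104

cycle 1: issue MUL r2<-Mul1 // r0:3,r1:4,r2:Mul1,r3:5,r4:9
cycle 2: issue MUL r2<-Mul2 // r0:3,r1:4,r2:Mul2,r3:5,r4:9
cycle 3: issue SUB r0<-Add1 // r0:Add1,r1:4,r2:Mul2,r3:5,r4:9
cycle 4: stall // r0:Add1,r1:4,r2:Mul2,r3:5,r4:9
cycle 5: stall // r0:Add1,r1:4,r2:Mul2,r3:5,r4:9
cycle 6: CDB Add1=-1; stall // r0:-1,r1:4,r2:Mul2,r3:5,r4:9
cycle 7: CDB Mul1=45; issue MUL r0<-Mul1 // r0:Mul1,r1:4,r2:Mul2,r3:5,r4:9
cycle 8: CDB Mul2=12; issue MUL r0<-Mul2 // r0:Mul2,r1:4,r2:12,r3:5,r4:9
cycle 9: issue ADD r3<-Add1 // r0:Mul2,r1:4,r2:12,r3:Add1,r4:9
cycle 10: stall // r0:Mul2,r1:4,r2:12,r3:Add1,r4:9
cycle 11: stall // r0:Mul2,r1:4,r2:12,r3:Add1,r4:9
cycle 12: CDB Add1=17; stall // r0:Mul2,r1:4,r2:12,r3:17,r4:9
cycle 13: CDB Mul1=-12; issue MUL r0<-Mul1 // r0:Mul1,r1:4,r2:12,r3:17,r4:9
cycle 14: stall // r0:Mul1,r1:4,r2:12,r3:17,r4:9
cycle 15: stall // r0:Mul1,r1:4,r2:12,r3:17,r4:9
cycle 16: stall // r0:Mul1,r1:4,r2:12,r3:17,r4:9
cycle 17: stall // r0:Mul1,r1:4,r2:12,r3:17,r4:9
cycle 18: CDB Mul1=204; issue MUL r4<-Mul1 // r0:204,r1:4,r2:12,r3:17,r4:Mul1
cycle 19: CDB Mul2=-48; issue MUL r2<-Mul2 // r0:204,r1:4,r2:Mul2,r3:17,r4:Mul1
cycle 20: issue SUB r0<-Add1 // r0:Add1,r1:4,r2:Mul2,r3:17,r4:Mul1
cycle 21: - // r0:Add1,r1:4,r2:Mul2,r3:17,r4:Mul1
cycle 22: - // r0:Add1,r1:4,r2:Mul2,r3:17,r4:Mul1
cycle 23: CDB Mul1=108 // r0:Add1,r1:4,r2:Mul2,r3:17,r4:108
cycle 24: - // r0:Add1,r1:4,r2:Mul2,r3:17,r4:108
cycle 25: - // r0:Add1,r1:4,r2:Mul2,r3:17,r4:108
cycle 26: CDB Add1=-104 // r0:-104,r1:4,r2:Mul2,r3:17,r4:108
cycle 27: - // r0:-104,r1:4,r2:Mul2,r3:17,r4:108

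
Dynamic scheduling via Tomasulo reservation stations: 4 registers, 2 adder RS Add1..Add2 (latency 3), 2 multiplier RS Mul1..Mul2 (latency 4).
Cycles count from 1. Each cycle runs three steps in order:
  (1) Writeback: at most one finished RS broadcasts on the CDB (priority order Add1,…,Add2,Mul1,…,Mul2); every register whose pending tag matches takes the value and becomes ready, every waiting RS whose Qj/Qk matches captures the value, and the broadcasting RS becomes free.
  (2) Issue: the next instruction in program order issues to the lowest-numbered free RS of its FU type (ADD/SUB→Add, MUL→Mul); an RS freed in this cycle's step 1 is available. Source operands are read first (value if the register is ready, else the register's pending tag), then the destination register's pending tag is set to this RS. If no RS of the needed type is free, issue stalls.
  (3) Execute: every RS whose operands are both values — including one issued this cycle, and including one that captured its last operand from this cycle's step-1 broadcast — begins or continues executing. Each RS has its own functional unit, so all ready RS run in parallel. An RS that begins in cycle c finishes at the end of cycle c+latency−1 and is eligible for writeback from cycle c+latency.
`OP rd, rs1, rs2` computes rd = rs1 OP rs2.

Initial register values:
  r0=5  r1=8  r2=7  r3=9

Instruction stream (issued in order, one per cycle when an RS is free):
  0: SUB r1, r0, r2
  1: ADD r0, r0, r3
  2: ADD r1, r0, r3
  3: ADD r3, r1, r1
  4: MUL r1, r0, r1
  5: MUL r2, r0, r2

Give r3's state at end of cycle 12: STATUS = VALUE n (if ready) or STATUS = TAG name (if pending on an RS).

STATUS = VALUE 46

c1: issue SUB r1<-Add1 | r0:5,r1:Add1,r2:7,r3:9
c2: issue ADD r0<-Add2 | r0:Add2,r1:Add1,r2:7,r3:9
c3: stall | r0:Add2,r1:Add1,r2:7,r3:9
c4: CDB Add1=-2; issue ADD r1<-Add1 | r0:Add2,r1:Add1,r2:7,r3:9
c5: CDB Add2=14; issue ADD r3<-Add2 | r0:14,r1:Add1,r2:7,r3:Add2
c6: issue MUL r1<-Mul1 | r0:14,r1:Mul1,r2:7,r3:Add2
c7: issue MUL r2<-Mul2 | r0:14,r1:Mul1,r2:Mul2,r3:Add2
c8: CDB Add1=23 | r0:14,r1:Mul1,r2:Mul2,r3:Add2
c9: - | r0:14,r1:Mul1,r2:Mul2,r3:Add2
c10: - | r0:14,r1:Mul1,r2:Mul2,r3:Add2
c11: CDB Add2=46 | r0:14,r1:Mul1,r2:Mul2,r3:46
c12: CDB Mul1=322 | r0:14,r1:322,r2:Mul2,r3:46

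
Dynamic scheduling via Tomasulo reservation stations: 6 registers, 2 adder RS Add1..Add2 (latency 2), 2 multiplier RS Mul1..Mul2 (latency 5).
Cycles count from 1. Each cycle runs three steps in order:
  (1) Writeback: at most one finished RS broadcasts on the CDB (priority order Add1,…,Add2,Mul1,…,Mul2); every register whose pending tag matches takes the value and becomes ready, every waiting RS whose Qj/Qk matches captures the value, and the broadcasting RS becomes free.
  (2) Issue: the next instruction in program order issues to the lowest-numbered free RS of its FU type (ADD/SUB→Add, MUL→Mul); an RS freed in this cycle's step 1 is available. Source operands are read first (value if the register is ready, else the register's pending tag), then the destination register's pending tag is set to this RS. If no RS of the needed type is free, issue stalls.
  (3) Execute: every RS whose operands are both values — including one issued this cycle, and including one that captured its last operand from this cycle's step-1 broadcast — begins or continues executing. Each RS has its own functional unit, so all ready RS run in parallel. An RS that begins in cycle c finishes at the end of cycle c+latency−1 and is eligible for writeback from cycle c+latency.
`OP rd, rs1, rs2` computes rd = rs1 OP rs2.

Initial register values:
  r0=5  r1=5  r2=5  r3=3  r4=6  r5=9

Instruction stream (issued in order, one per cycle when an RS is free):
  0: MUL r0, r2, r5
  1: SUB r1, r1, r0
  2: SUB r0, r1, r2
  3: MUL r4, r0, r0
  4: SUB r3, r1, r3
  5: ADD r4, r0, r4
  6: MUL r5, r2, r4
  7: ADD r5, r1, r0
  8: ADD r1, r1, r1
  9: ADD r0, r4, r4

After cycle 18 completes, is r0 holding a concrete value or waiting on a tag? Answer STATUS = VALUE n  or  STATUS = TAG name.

  c1: issue MUL r0<-Mul1  regs: r0:Mul1,r1:5,r2:5,r3:3,r4:6,r5:9
  c2: issue SUB r1<-Add1  regs: r0:Mul1,r1:Add1,r2:5,r3:3,r4:6,r5:9
  c3: issue SUB r0<-Add2  regs: r0:Add2,r1:Add1,r2:5,r3:3,r4:6,r5:9
  c4: issue MUL r4<-Mul2  regs: r0:Add2,r1:Add1,r2:5,r3:3,r4:Mul2,r5:9
  c5: stall  regs: r0:Add2,r1:Add1,r2:5,r3:3,r4:Mul2,r5:9
  c6: CDB Mul1=45; stall  regs: r0:Add2,r1:Add1,r2:5,r3:3,r4:Mul2,r5:9
  c7: stall  regs: r0:Add2,r1:Add1,r2:5,r3:3,r4:Mul2,r5:9
  c8: CDB Add1=-40; issue SUB r3<-Add1  regs: r0:Add2,r1:-40,r2:5,r3:Add1,r4:Mul2,r5:9
  c9: stall  regs: r0:Add2,r1:-40,r2:5,r3:Add1,r4:Mul2,r5:9
  c10: CDB Add1=-43; issue ADD r4<-Add1  regs: r0:Add2,r1:-40,r2:5,r3:-43,r4:Add1,r5:9
  c11: CDB Add2=-45; issue MUL r5<-Mul1  regs: r0:-45,r1:-40,r2:5,r3:-43,r4:Add1,r5:Mul1
  c12: issue ADD r5<-Add2  regs: r0:-45,r1:-40,r2:5,r3:-43,r4:Add1,r5:Add2
  c13: stall  regs: r0:-45,r1:-40,r2:5,r3:-43,r4:Add1,r5:Add2
  c14: CDB Add2=-85; issue ADD r1<-Add2  regs: r0:-45,r1:Add2,r2:5,r3:-43,r4:Add1,r5:-85
  c15: stall  regs: r0:-45,r1:Add2,r2:5,r3:-43,r4:Add1,r5:-85
  c16: CDB Add2=-80; issue ADD r0<-Add2  regs: r0:Add2,r1:-80,r2:5,r3:-43,r4:Add1,r5:-85
  c17: CDB Mul2=2025  regs: r0:Add2,r1:-80,r2:5,r3:-43,r4:Add1,r5:-85
  c18: -  regs: r0:Add2,r1:-80,r2:5,r3:-43,r4:Add1,r5:-85

STATUS = TAG Add2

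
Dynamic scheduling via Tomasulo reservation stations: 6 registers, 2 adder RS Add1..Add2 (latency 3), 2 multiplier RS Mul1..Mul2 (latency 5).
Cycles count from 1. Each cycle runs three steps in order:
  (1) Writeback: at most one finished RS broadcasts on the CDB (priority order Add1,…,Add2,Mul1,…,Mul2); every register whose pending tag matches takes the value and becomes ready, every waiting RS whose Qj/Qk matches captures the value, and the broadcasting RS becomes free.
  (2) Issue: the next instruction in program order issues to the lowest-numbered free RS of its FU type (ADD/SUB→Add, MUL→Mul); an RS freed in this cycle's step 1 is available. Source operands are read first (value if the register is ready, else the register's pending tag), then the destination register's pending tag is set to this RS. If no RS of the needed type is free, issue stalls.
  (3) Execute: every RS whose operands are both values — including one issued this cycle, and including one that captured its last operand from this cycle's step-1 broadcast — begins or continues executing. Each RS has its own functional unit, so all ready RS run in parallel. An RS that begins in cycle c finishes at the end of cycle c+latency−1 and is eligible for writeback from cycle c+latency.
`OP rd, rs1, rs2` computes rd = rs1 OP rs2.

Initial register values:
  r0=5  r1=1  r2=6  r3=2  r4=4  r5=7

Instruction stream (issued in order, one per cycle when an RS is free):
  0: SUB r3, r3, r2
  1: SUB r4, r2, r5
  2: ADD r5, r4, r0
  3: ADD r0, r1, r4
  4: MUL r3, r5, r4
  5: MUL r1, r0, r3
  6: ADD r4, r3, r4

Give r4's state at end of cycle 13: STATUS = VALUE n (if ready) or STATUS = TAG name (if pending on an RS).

cycle 1: issue SUB r3<-Add1 // r0:5,r1:1,r2:6,r3:Add1,r4:4,r5:7
cycle 2: issue SUB r4<-Add2 // r0:5,r1:1,r2:6,r3:Add1,r4:Add2,r5:7
cycle 3: stall // r0:5,r1:1,r2:6,r3:Add1,r4:Add2,r5:7
cycle 4: CDB Add1=-4; issue ADD r5<-Add1 // r0:5,r1:1,r2:6,r3:-4,r4:Add2,r5:Add1
cycle 5: CDB Add2=-1; issue ADD r0<-Add2 // r0:Add2,r1:1,r2:6,r3:-4,r4:-1,r5:Add1
cycle 6: issue MUL r3<-Mul1 // r0:Add2,r1:1,r2:6,r3:Mul1,r4:-1,r5:Add1
cycle 7: issue MUL r1<-Mul2 // r0:Add2,r1:Mul2,r2:6,r3:Mul1,r4:-1,r5:Add1
cycle 8: CDB Add1=4; issue ADD r4<-Add1 // r0:Add2,r1:Mul2,r2:6,r3:Mul1,r4:Add1,r5:4
cycle 9: CDB Add2=0 // r0:0,r1:Mul2,r2:6,r3:Mul1,r4:Add1,r5:4
cycle 10: - // r0:0,r1:Mul2,r2:6,r3:Mul1,r4:Add1,r5:4
cycle 11: - // r0:0,r1:Mul2,r2:6,r3:Mul1,r4:Add1,r5:4
cycle 12: - // r0:0,r1:Mul2,r2:6,r3:Mul1,r4:Add1,r5:4
cycle 13: CDB Mul1=-4 // r0:0,r1:Mul2,r2:6,r3:-4,r4:Add1,r5:4

STATUS = TAG Add1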